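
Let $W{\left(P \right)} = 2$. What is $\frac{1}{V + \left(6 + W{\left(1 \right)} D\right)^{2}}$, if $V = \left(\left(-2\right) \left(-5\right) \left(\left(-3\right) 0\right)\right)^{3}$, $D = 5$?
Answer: $\frac{1}{256} \approx 0.0039063$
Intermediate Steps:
$V = 0$ ($V = \left(10 \cdot 0\right)^{3} = 0^{3} = 0$)
$\frac{1}{V + \left(6 + W{\left(1 \right)} D\right)^{2}} = \frac{1}{0 + \left(6 + 2 \cdot 5\right)^{2}} = \frac{1}{0 + \left(6 + 10\right)^{2}} = \frac{1}{0 + 16^{2}} = \frac{1}{0 + 256} = \frac{1}{256}$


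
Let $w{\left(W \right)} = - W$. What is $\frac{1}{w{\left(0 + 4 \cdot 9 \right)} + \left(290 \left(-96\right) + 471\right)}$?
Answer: $- \frac{1}{27405} \approx -3.649 \cdot 10^{-5}$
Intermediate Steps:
$\frac{1}{w{\left(0 + 4 \cdot 9 \right)} + \left(290 \left(-96\right) + 471\right)} = \frac{1}{- (0 + 4 \cdot 9) + \left(290 \left(-96\right) + 471\right)} = \frac{1}{- (0 + 36) + \left(-27840 + 471\right)} = \frac{1}{\left(-1\right) 36 - 27369} = \frac{1}{-36 - 27369} = \frac{1}{-27405} = - \frac{1}{27405}$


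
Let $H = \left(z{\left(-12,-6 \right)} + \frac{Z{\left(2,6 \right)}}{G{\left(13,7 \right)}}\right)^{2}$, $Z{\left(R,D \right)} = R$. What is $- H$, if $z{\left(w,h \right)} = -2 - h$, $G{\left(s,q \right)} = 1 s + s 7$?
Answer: $- \frac{43681}{2704} \approx -16.154$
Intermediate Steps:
$G{\left(s,q \right)} = 8 s$ ($G{\left(s,q \right)} = s + 7 s = 8 s$)
$H = \frac{43681}{2704}$ ($H = \left(\left(-2 - -6\right) + \frac{2}{8 \cdot 13}\right)^{2} = \left(\left(-2 + 6\right) + \frac{2}{104}\right)^{2} = \left(4 + 2 \cdot \frac{1}{104}\right)^{2} = \left(4 + \frac{1}{52}\right)^{2} = \left(\frac{209}{52}\right)^{2} = \frac{43681}{2704} \approx 16.154$)
$- H = \left(-1\right) \frac{43681}{2704} = - \frac{43681}{2704}$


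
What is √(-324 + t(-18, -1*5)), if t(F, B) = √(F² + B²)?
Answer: √(-324 + √349) ≈ 17.473*I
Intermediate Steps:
t(F, B) = √(B² + F²)
√(-324 + t(-18, -1*5)) = √(-324 + √((-1*5)² + (-18)²)) = √(-324 + √((-5)² + 324)) = √(-324 + √(25 + 324)) = √(-324 + √349)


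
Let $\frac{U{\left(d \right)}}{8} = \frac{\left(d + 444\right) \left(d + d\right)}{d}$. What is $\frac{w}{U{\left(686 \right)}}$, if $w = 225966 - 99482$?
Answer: $\frac{31621}{4520} \approx 6.9958$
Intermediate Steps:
$U{\left(d \right)} = 7104 + 16 d$ ($U{\left(d \right)} = 8 \frac{\left(d + 444\right) \left(d + d\right)}{d} = 8 \frac{\left(444 + d\right) 2 d}{d} = 8 \frac{2 d \left(444 + d\right)}{d} = 8 \left(888 + 2 d\right) = 7104 + 16 d$)
$w = 126484$ ($w = 225966 - 99482 = 126484$)
$\frac{w}{U{\left(686 \right)}} = \frac{126484}{7104 + 16 \cdot 686} = \frac{126484}{7104 + 10976} = \frac{126484}{18080} = 126484 \cdot \frac{1}{18080} = \frac{31621}{4520}$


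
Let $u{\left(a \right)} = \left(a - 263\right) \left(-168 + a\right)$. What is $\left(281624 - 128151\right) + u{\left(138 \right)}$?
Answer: $157223$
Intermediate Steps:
$u{\left(a \right)} = \left(-263 + a\right) \left(-168 + a\right)$
$\left(281624 - 128151\right) + u{\left(138 \right)} = \left(281624 - 128151\right) + \left(44184 + 138^{2} - 59478\right) = 153473 + \left(44184 + 19044 - 59478\right) = 153473 + 3750 = 157223$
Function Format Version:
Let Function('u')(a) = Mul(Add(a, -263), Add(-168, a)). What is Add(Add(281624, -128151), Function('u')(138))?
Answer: 157223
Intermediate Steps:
Function('u')(a) = Mul(Add(-263, a), Add(-168, a))
Add(Add(281624, -128151), Function('u')(138)) = Add(Add(281624, -128151), Add(44184, Pow(138, 2), Mul(-431, 138))) = Add(153473, Add(44184, 19044, -59478)) = Add(153473, 3750) = 157223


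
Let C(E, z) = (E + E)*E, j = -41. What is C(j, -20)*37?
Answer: 124394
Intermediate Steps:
C(E, z) = 2*E² (C(E, z) = (2*E)*E = 2*E²)
C(j, -20)*37 = (2*(-41)²)*37 = (2*1681)*37 = 3362*37 = 124394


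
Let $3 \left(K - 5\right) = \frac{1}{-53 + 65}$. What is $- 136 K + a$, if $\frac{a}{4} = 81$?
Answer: $- \frac{3238}{9} \approx -359.78$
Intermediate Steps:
$a = 324$ ($a = 4 \cdot 81 = 324$)
$K = \frac{181}{36}$ ($K = 5 + \frac{1}{3 \left(-53 + 65\right)} = 5 + \frac{1}{3 \cdot 12} = 5 + \frac{1}{3} \cdot \frac{1}{12} = 5 + \frac{1}{36} = \frac{181}{36} \approx 5.0278$)
$- 136 K + a = \left(-136\right) \frac{181}{36} + 324 = - \frac{6154}{9} + 324 = - \frac{3238}{9}$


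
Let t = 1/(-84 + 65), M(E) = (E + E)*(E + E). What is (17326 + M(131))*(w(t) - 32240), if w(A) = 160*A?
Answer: -52675538400/19 ≈ -2.7724e+9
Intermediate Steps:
M(E) = 4*E² (M(E) = (2*E)*(2*E) = 4*E²)
t = -1/19 (t = 1/(-19) = -1/19 ≈ -0.052632)
(17326 + M(131))*(w(t) - 32240) = (17326 + 4*131²)*(160*(-1/19) - 32240) = (17326 + 4*17161)*(-160/19 - 32240) = (17326 + 68644)*(-612720/19) = 85970*(-612720/19) = -52675538400/19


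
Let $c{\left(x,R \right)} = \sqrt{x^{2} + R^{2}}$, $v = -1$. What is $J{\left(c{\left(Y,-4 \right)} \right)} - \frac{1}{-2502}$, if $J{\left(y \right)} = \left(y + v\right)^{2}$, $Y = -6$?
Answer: $\frac{132607}{2502} - 4 \sqrt{13} \approx 38.578$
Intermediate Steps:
$c{\left(x,R \right)} = \sqrt{R^{2} + x^{2}}$
$J{\left(y \right)} = \left(-1 + y\right)^{2}$ ($J{\left(y \right)} = \left(y - 1\right)^{2} = \left(-1 + y\right)^{2}$)
$J{\left(c{\left(Y,-4 \right)} \right)} - \frac{1}{-2502} = \left(-1 + \sqrt{\left(-4\right)^{2} + \left(-6\right)^{2}}\right)^{2} - \frac{1}{-2502} = \left(-1 + \sqrt{16 + 36}\right)^{2} - - \frac{1}{2502} = \left(-1 + \sqrt{52}\right)^{2} + \frac{1}{2502} = \left(-1 + 2 \sqrt{13}\right)^{2} + \frac{1}{2502} = \frac{1}{2502} + \left(-1 + 2 \sqrt{13}\right)^{2}$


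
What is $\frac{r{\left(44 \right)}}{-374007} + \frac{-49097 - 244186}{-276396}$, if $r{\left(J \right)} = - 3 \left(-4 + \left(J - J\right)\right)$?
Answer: $\frac{12187397581}{11486004308} \approx 1.0611$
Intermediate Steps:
$r{\left(J \right)} = 12$ ($r{\left(J \right)} = - 3 \left(-4 + 0\right) = \left(-3\right) \left(-4\right) = 12$)
$\frac{r{\left(44 \right)}}{-374007} + \frac{-49097 - 244186}{-276396} = \frac{12}{-374007} + \frac{-49097 - 244186}{-276396} = 12 \left(- \frac{1}{374007}\right) - - \frac{97761}{92132} = - \frac{4}{124669} + \frac{97761}{92132} = \frac{12187397581}{11486004308}$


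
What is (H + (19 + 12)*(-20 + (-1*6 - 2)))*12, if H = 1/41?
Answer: -427044/41 ≈ -10416.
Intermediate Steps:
H = 1/41 ≈ 0.024390
(H + (19 + 12)*(-20 + (-1*6 - 2)))*12 = (1/41 + (19 + 12)*(-20 + (-1*6 - 2)))*12 = (1/41 + 31*(-20 + (-6 - 2)))*12 = (1/41 + 31*(-20 - 8))*12 = (1/41 + 31*(-28))*12 = (1/41 - 868)*12 = -35587/41*12 = -427044/41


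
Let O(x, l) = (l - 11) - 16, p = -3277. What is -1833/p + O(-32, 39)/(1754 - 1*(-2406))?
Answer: 1916151/3408080 ≈ 0.56224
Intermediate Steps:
O(x, l) = -27 + l (O(x, l) = (-11 + l) - 16 = -27 + l)
-1833/p + O(-32, 39)/(1754 - 1*(-2406)) = -1833/(-3277) + (-27 + 39)/(1754 - 1*(-2406)) = -1833*(-1/3277) + 12/(1754 + 2406) = 1833/3277 + 12/4160 = 1833/3277 + 12*(1/4160) = 1833/3277 + 3/1040 = 1916151/3408080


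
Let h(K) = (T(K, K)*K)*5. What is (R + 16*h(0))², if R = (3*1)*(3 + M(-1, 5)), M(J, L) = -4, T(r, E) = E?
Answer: 9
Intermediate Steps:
h(K) = 5*K² (h(K) = (K*K)*5 = K²*5 = 5*K²)
R = -3 (R = (3*1)*(3 - 4) = 3*(-1) = -3)
(R + 16*h(0))² = (-3 + 16*(5*0²))² = (-3 + 16*(5*0))² = (-3 + 16*0)² = (-3 + 0)² = (-3)² = 9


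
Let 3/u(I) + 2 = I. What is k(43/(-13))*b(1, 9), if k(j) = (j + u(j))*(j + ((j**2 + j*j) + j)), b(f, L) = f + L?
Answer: -29876400/50531 ≈ -591.25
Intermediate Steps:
u(I) = 3/(-2 + I)
b(f, L) = L + f
k(j) = (j + 3/(-2 + j))*(2*j + 2*j**2) (k(j) = (j + 3/(-2 + j))*(j + ((j**2 + j*j) + j)) = (j + 3/(-2 + j))*(j + ((j**2 + j**2) + j)) = (j + 3/(-2 + j))*(j + (2*j**2 + j)) = (j + 3/(-2 + j))*(j + (j + 2*j**2)) = (j + 3/(-2 + j))*(2*j + 2*j**2))
k(43/(-13))*b(1, 9) = (2*(43/(-13))*(3 + 43/(-13) + (43/(-13))**3 - (43/(-13))**2)/(-2 + 43/(-13)))*(9 + 1) = (2*(43*(-1/13))*(3 + 43*(-1/13) + (43*(-1/13))**3 - (43*(-1/13))**2)/(-2 + 43*(-1/13)))*10 = (2*(-43/13)*(3 - 43/13 + (-43/13)**3 - (-43/13)**2)/(-2 - 43/13))*10 = (2*(-43/13)*(3 - 43/13 - 79507/2197 - 1*1849/169)/(-69/13))*10 = (2*(-43/13)*(-13/69)*(3 - 43/13 - 79507/2197 - 1849/169))*10 = (2*(-43/13)*(-13/69)*(-104220/2197))*10 = -2987640/50531*10 = -29876400/50531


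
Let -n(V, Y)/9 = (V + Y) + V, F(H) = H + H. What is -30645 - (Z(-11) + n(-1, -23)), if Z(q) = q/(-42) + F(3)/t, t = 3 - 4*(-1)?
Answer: -1296587/42 ≈ -30871.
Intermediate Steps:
t = 7 (t = 3 + 4 = 7)
F(H) = 2*H
n(V, Y) = -18*V - 9*Y (n(V, Y) = -9*((V + Y) + V) = -9*(Y + 2*V) = -18*V - 9*Y)
Z(q) = 6/7 - q/42 (Z(q) = q/(-42) + (2*3)/7 = q*(-1/42) + 6*(⅐) = -q/42 + 6/7 = 6/7 - q/42)
-30645 - (Z(-11) + n(-1, -23)) = -30645 - ((6/7 - 1/42*(-11)) + (-18*(-1) - 9*(-23))) = -30645 - ((6/7 + 11/42) + (18 + 207)) = -30645 - (47/42 + 225) = -30645 - 1*9497/42 = -30645 - 9497/42 = -1296587/42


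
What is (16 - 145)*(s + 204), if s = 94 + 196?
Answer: -63726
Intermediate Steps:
s = 290
(16 - 145)*(s + 204) = (16 - 145)*(290 + 204) = -129*494 = -63726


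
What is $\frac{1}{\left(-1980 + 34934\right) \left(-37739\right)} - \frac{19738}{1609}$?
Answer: $- \frac{24547183558037}{2001034468654} \approx -12.267$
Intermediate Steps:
$\frac{1}{\left(-1980 + 34934\right) \left(-37739\right)} - \frac{19738}{1609} = \frac{1}{32954} \left(- \frac{1}{37739}\right) - \frac{19738}{1609} = - \frac{1}{1243651006} - \frac{19738}{1609} = - \frac{24547183558037}{2001034468654}$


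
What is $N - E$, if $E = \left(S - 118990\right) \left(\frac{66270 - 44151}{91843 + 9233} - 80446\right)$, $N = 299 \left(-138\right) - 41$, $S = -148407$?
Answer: $- \frac{724748674299499}{33692} \approx -2.1511 \cdot 10^{10}$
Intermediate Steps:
$N = -41303$ ($N = -41262 - 41 = -41303$)
$E = \frac{724747282718823}{33692}$ ($E = \left(-148407 - 118990\right) \left(\frac{66270 - 44151}{91843 + 9233} - 80446\right) = - 267397 \left(\frac{22119}{101076} - 80446\right) = - 267397 \left(22119 \cdot \frac{1}{101076} - 80446\right) = - 267397 \left(\frac{7373}{33692} - 80446\right) = \left(-267397\right) \left(- \frac{2710379259}{33692}\right) = \frac{724747282718823}{33692} \approx 2.1511 \cdot 10^{10}$)
$N - E = -41303 - \frac{724747282718823}{33692} = - \frac{724748674299499}{33692}$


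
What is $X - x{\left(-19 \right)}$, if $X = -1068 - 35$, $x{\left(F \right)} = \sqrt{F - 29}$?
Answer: $-1103 - 4 i \sqrt{3} \approx -1103.0 - 6.9282 i$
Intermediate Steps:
$x{\left(F \right)} = \sqrt{-29 + F}$
$X = -1103$
$X - x{\left(-19 \right)} = -1103 - \sqrt{-29 - 19} = -1103 - \sqrt{-48} = -1103 - 4 i \sqrt{3}$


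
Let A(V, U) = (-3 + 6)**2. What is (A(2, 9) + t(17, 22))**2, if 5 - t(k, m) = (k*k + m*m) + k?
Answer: 602176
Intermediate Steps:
A(V, U) = 9 (A(V, U) = 3**2 = 9)
t(k, m) = 5 - k - k**2 - m**2 (t(k, m) = 5 - ((k*k + m*m) + k) = 5 - ((k**2 + m**2) + k) = 5 - (k + k**2 + m**2) = 5 + (-k - k**2 - m**2) = 5 - k - k**2 - m**2)
(A(2, 9) + t(17, 22))**2 = (9 + (5 - 1*17 - 1*17**2 - 1*22**2))**2 = (9 + (5 - 17 - 1*289 - 1*484))**2 = (9 + (5 - 17 - 289 - 484))**2 = (9 - 785)**2 = (-776)**2 = 602176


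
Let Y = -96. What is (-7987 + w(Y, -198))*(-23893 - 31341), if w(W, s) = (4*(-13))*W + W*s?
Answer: -884462042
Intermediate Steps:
w(W, s) = -52*W + W*s
(-7987 + w(Y, -198))*(-23893 - 31341) = (-7987 - 96*(-52 - 198))*(-23893 - 31341) = (-7987 - 96*(-250))*(-55234) = (-7987 + 24000)*(-55234) = 16013*(-55234) = -884462042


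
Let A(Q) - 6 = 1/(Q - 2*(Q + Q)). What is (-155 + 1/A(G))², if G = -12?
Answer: 1128892801/47089 ≈ 23974.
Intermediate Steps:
A(Q) = 6 - 1/(3*Q) (A(Q) = 6 + 1/(Q - 2*(Q + Q)) = 6 + 1/(Q - 4*Q) = 6 + 1/(-3*Q) = 6 - 1/(3*Q))
(-155 + 1/A(G))² = (-155 + 1/(6 - ⅓/(-12)))² = (-155 + 1/(6 - ⅓*(-1/12)))² = (-155 + 1/(6 + 1/36))² = (-155 + 1/(217/36))² = (-155 + 36/217)² = (-33599/217)² = 1128892801/47089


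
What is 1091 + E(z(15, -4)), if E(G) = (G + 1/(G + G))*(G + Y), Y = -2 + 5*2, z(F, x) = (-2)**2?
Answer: 2281/2 ≈ 1140.5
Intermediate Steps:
z(F, x) = 4
Y = 8 (Y = -2 + 10 = 8)
E(G) = (8 + G)*(G + 1/(2*G)) (E(G) = (G + 1/(G + G))*(G + 8) = (G + 1/(2*G))*(8 + G) = (8 + G)*(G + 1/(2*G)))
1091 + E(z(15, -4)) = 1091 + (1/2 + 4**2 + 4/4 + 8*4) = 1091 + (1/2 + 16 + 4*(1/4) + 32) = 1091 + (1/2 + 16 + 1 + 32) = 1091 + 99/2 = 2281/2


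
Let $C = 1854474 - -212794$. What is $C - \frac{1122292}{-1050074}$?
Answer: $\frac{1085392750062}{525037} \approx 2.0673 \cdot 10^{6}$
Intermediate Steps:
$C = 2067268$ ($C = 1854474 + 212794 = 2067268$)
$C - \frac{1122292}{-1050074} = 2067268 - \frac{1122292}{-1050074} = 2067268 - 1122292 \left(- \frac{1}{1050074}\right) = 2067268 - - \frac{561146}{525037} = 2067268 + \frac{561146}{525037} = \frac{1085392750062}{525037}$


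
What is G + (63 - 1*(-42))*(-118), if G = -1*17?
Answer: -12407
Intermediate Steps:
G = -17
G + (63 - 1*(-42))*(-118) = -17 + (63 - 1*(-42))*(-118) = -17 + (63 + 42)*(-118) = -17 + 105*(-118) = -17 - 12390 = -12407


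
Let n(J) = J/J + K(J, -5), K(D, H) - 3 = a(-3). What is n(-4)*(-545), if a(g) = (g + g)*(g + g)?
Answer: -21800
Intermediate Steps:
a(g) = 4*g² (a(g) = (2*g)*(2*g) = 4*g²)
K(D, H) = 39 (K(D, H) = 3 + 4*(-3)² = 3 + 4*9 = 3 + 36 = 39)
n(J) = 40 (n(J) = J/J + 39 = 1 + 39 = 40)
n(-4)*(-545) = 40*(-545) = -21800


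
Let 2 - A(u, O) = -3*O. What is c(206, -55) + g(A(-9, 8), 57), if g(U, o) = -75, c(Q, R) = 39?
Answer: -36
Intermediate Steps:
A(u, O) = 2 + 3*O (A(u, O) = 2 - (-3)*O = 2 + 3*O)
c(206, -55) + g(A(-9, 8), 57) = 39 - 75 = -36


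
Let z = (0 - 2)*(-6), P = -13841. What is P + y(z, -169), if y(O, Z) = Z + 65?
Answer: -13945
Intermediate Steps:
z = 12 (z = -2*(-6) = 12)
y(O, Z) = 65 + Z
P + y(z, -169) = -13841 + (65 - 169) = -13841 - 104 = -13945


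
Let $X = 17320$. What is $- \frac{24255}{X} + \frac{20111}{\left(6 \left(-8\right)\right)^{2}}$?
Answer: $\frac{7310975}{997632} \approx 7.3283$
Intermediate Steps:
$- \frac{24255}{X} + \frac{20111}{\left(6 \left(-8\right)\right)^{2}} = - \frac{24255}{17320} + \frac{20111}{\left(6 \left(-8\right)\right)^{2}} = \left(-24255\right) \frac{1}{17320} + \frac{20111}{\left(-48\right)^{2}} = - \frac{4851}{3464} + \frac{20111}{2304} = \frac{7310975}{997632}$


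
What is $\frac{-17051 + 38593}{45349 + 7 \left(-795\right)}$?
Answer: $\frac{10771}{19892} \approx 0.54147$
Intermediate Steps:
$\frac{-17051 + 38593}{45349 + 7 \left(-795\right)} = \frac{21542}{45349 - 5565} = \frac{21542}{39784} = 21542 \cdot \frac{1}{39784} = \frac{10771}{19892}$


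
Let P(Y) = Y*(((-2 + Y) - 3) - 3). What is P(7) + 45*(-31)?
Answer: -1402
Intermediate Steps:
P(Y) = Y*(-8 + Y) (P(Y) = Y*((-5 + Y) - 3) = Y*(-8 + Y))
P(7) + 45*(-31) = 7*(-8 + 7) + 45*(-31) = 7*(-1) - 1395 = -7 - 1395 = -1402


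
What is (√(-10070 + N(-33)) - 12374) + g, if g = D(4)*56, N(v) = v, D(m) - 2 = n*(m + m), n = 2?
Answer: -11366 + I*√10103 ≈ -11366.0 + 100.51*I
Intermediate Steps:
D(m) = 2 + 4*m (D(m) = 2 + 2*(m + m) = 2 + 2*(2*m) = 2 + 4*m)
g = 1008 (g = (2 + 4*4)*56 = (2 + 16)*56 = 18*56 = 1008)
(√(-10070 + N(-33)) - 12374) + g = (√(-10070 - 33) - 12374) + 1008 = (√(-10103) - 12374) + 1008 = (I*√10103 - 12374) + 1008 = (-12374 + I*√10103) + 1008 = -11366 + I*√10103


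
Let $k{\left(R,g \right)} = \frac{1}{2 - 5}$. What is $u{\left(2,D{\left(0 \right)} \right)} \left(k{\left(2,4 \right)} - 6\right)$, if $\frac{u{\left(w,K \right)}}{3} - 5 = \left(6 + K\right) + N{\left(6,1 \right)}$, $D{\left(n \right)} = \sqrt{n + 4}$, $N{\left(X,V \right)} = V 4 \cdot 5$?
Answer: $-627$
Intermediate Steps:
$N{\left(X,V \right)} = 20 V$ ($N{\left(X,V \right)} = 4 V 5 = 20 V$)
$D{\left(n \right)} = \sqrt{4 + n}$
$u{\left(w,K \right)} = 93 + 3 K$ ($u{\left(w,K \right)} = 15 + 3 \left(\left(6 + K\right) + 20 \cdot 1\right) = 15 + 3 \left(\left(6 + K\right) + 20\right) = 15 + 3 \left(26 + K\right) = 15 + \left(78 + 3 K\right) = 93 + 3 K$)
$k{\left(R,g \right)} = - \frac{1}{3}$ ($k{\left(R,g \right)} = \frac{1}{-3} = - \frac{1}{3}$)
$u{\left(2,D{\left(0 \right)} \right)} \left(k{\left(2,4 \right)} - 6\right) = \left(93 + 3 \sqrt{4 + 0}\right) \left(- \frac{1}{3} - 6\right) = \left(93 + 3 \sqrt{4}\right) \left(- \frac{19}{3}\right) = \left(93 + 3 \cdot 2\right) \left(- \frac{19}{3}\right) = \left(93 + 6\right) \left(- \frac{19}{3}\right) = 99 \left(- \frac{19}{3}\right) = -627$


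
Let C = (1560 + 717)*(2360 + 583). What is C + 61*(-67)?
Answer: 6697124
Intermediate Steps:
C = 6701211 (C = 2277*2943 = 6701211)
C + 61*(-67) = 6701211 + 61*(-67) = 6701211 - 4087 = 6697124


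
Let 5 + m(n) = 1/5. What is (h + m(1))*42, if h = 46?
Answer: 8652/5 ≈ 1730.4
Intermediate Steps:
m(n) = -24/5 (m(n) = -5 + 1/5 = -24/5)
(h + m(1))*42 = (46 - 24/5)*42 = (206/5)*42 = 8652/5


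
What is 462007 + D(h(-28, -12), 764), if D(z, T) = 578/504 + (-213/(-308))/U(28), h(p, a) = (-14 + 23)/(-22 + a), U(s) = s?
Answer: 35859226241/77616 ≈ 4.6201e+5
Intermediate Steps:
h(p, a) = 9/(-22 + a)
D(z, T) = 90929/77616 (D(z, T) = 578/504 - 213/(-308)/28 = 578*(1/504) - 213*(-1/308)*(1/28) = 289/252 + (213/308)*(1/28) = 289/252 + 213/8624 = 90929/77616)
462007 + D(h(-28, -12), 764) = 462007 + 90929/77616 = 35859226241/77616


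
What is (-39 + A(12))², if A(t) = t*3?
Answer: 9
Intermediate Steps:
A(t) = 3*t
(-39 + A(12))² = (-39 + 3*12)² = (-39 + 36)² = (-3)² = 9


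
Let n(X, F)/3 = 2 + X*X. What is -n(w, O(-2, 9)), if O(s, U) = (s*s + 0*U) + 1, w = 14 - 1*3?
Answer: -369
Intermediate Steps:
w = 11 (w = 14 - 3 = 11)
O(s, U) = 1 + s² (O(s, U) = (s² + 0) + 1 = s² + 1 = 1 + s²)
n(X, F) = 6 + 3*X² (n(X, F) = 3*(2 + X*X) = 3*(2 + X²) = 6 + 3*X²)
-n(w, O(-2, 9)) = -(6 + 3*11²) = -(6 + 3*121) = -(6 + 363) = -1*369 = -369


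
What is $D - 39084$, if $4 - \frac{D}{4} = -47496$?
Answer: $150916$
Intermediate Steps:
$D = 190000$ ($D = 16 - -189984 = 16 + 189984 = 190000$)
$D - 39084 = 190000 - 39084 = 150916$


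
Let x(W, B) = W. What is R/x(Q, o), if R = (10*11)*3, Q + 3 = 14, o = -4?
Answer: 30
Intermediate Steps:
Q = 11 (Q = -3 + 14 = 11)
R = 330 (R = 110*3 = 330)
R/x(Q, o) = 330/11 = 330*(1/11) = 30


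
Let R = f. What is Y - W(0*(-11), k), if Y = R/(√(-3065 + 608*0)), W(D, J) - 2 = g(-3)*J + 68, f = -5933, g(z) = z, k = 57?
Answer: 101 + 5933*I*√3065/3065 ≈ 101.0 + 107.17*I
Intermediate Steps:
W(D, J) = 70 - 3*J (W(D, J) = 2 + (-3*J + 68) = 2 + (68 - 3*J) = 70 - 3*J)
R = -5933
Y = 5933*I*√3065/3065 (Y = -5933/√(-3065 + 608*0) = -5933/√(-3065 + 0) = -5933*(-I*√3065/3065) = -(-5933)*I*√3065/3065 = 5933*I*√3065/3065 ≈ 107.17*I)
Y - W(0*(-11), k) = 5933*I*√3065/3065 - (70 - 3*57) = 5933*I*√3065/3065 - (70 - 171) = 5933*I*√3065/3065 - 1*(-101) = 5933*I*√3065/3065 + 101 = 101 + 5933*I*√3065/3065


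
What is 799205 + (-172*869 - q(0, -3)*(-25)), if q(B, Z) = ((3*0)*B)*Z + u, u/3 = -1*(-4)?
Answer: 650037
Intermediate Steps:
u = 12 (u = 3*(-1*(-4)) = 3*4 = 12)
q(B, Z) = 12 (q(B, Z) = ((3*0)*B)*Z + 12 = (0*B)*Z + 12 = 0*Z + 12 = 0 + 12 = 12)
799205 + (-172*869 - q(0, -3)*(-25)) = 799205 + (-172*869 - 1*12*(-25)) = 799205 + (-149468 - 12*(-25)) = 799205 + (-149468 + 300) = 799205 - 149168 = 650037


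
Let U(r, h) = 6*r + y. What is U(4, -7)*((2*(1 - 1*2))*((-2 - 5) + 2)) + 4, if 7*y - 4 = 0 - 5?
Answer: 1698/7 ≈ 242.57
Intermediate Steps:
y = -⅐ (y = 4/7 + (0 - 5)/7 = 4/7 + (⅐)*(-5) = 4/7 - 5/7 = -⅐ ≈ -0.14286)
U(r, h) = -⅐ + 6*r (U(r, h) = 6*r - ⅐ = -⅐ + 6*r)
U(4, -7)*((2*(1 - 1*2))*((-2 - 5) + 2)) + 4 = (-⅐ + 6*4)*((2*(1 - 1*2))*((-2 - 5) + 2)) + 4 = (-⅐ + 24)*((2*(1 - 2))*(-7 + 2)) + 4 = 167*((2*(-1))*(-5))/7 + 4 = 167*(-2*(-5))/7 + 4 = (167/7)*10 + 4 = 1670/7 + 4 = 1698/7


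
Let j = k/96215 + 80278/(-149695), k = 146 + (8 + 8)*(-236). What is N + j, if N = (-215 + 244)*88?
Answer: 1049941278628/411511555 ≈ 2551.4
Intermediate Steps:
k = -3630 (k = 146 + 16*(-236) = 146 - 3776 = -3630)
N = 2552 (N = 29*88 = 2552)
j = -236209732/411511555 (j = -3630/96215 + 80278/(-149695) = -3630*1/96215 + 80278*(-1/149695) = -726/19243 - 80278/149695 = -236209732/411511555 ≈ -0.57401)
N + j = 2552 - 236209732/411511555 = 1049941278628/411511555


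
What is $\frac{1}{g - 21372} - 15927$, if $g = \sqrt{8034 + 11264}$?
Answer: $- \frac{3637273576047}{228371543} - \frac{\sqrt{19298}}{456743086} \approx -15927.0$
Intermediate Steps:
$g = \sqrt{19298} \approx 138.92$
$\frac{1}{g - 21372} - 15927 = \frac{1}{\sqrt{19298} - 21372} - 15927 = \frac{1}{-21372 + \sqrt{19298}} - 15927 = -15927 + \frac{1}{-21372 + \sqrt{19298}}$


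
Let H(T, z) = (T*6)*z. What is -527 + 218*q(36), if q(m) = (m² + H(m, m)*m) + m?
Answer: 61315897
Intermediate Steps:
H(T, z) = 6*T*z (H(T, z) = (6*T)*z = 6*T*z)
q(m) = m + m² + 6*m³ (q(m) = (m² + (6*m*m)*m) + m = (m² + (6*m²)*m) + m = (m² + 6*m³) + m = m + m² + 6*m³)
-527 + 218*q(36) = -527 + 218*(36*(1 + 36 + 6*36²)) = -527 + 218*(36*(1 + 36 + 6*1296)) = -527 + 218*(36*(1 + 36 + 7776)) = -527 + 218*(36*7813) = -527 + 218*281268 = -527 + 61316424 = 61315897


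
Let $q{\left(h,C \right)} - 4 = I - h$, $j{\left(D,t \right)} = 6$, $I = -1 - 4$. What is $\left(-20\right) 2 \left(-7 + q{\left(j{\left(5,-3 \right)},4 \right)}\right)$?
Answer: $560$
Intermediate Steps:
$I = -5$
$q{\left(h,C \right)} = -1 - h$ ($q{\left(h,C \right)} = 4 - \left(5 + h\right) = -1 - h$)
$\left(-20\right) 2 \left(-7 + q{\left(j{\left(5,-3 \right)},4 \right)}\right) = \left(-20\right) 2 \left(-7 - 7\right) = - 40 \left(-7 - 7\right) = \left(-40\right) \left(-14\right) = 560$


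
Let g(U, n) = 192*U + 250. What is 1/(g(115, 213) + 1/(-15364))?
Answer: 15364/343078119 ≈ 4.4783e-5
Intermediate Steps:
g(U, n) = 250 + 192*U
1/(g(115, 213) + 1/(-15364)) = 1/((250 + 192*115) + 1/(-15364)) = 1/((250 + 22080) - 1/15364) = 1/(22330 - 1/15364) = 1/(343078119/15364) = 15364/343078119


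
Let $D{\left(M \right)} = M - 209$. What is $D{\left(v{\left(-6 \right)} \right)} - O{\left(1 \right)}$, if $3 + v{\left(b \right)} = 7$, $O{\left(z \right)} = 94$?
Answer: $-299$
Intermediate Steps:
$v{\left(b \right)} = 4$ ($v{\left(b \right)} = -3 + 7 = 4$)
$D{\left(M \right)} = -209 + M$
$D{\left(v{\left(-6 \right)} \right)} - O{\left(1 \right)} = \left(-209 + 4\right) - 94 = -205 - 94 = -299$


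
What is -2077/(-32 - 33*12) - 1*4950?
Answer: -2116523/428 ≈ -4945.1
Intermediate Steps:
-2077/(-32 - 33*12) - 1*4950 = -2077/(-32 - 396) - 4950 = -2077/(-428) - 4950 = -2077*(-1/428) - 4950 = 2077/428 - 4950 = -2116523/428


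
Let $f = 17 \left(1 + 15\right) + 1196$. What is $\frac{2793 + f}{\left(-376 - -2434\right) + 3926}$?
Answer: $\frac{4261}{5984} \approx 0.71207$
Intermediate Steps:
$f = 1468$ ($f = 17 \cdot 16 + 1196 = 272 + 1196 = 1468$)
$\frac{2793 + f}{\left(-376 - -2434\right) + 3926} = \frac{2793 + 1468}{\left(-376 - -2434\right) + 3926} = \frac{4261}{\left(-376 + 2434\right) + 3926} = \frac{4261}{2058 + 3926} = \frac{4261}{5984}$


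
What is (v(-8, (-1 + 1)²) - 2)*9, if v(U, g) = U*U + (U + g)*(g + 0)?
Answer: 558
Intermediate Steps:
v(U, g) = U² + g*(U + g) (v(U, g) = U² + (U + g)*g = U² + g*(U + g))
(v(-8, (-1 + 1)²) - 2)*9 = (((-8)² + ((-1 + 1)²)² - 8*(-1 + 1)²) - 2)*9 = ((64 + (0²)² - 8*0²) - 2)*9 = ((64 + 0² - 8*0) - 2)*9 = ((64 + 0 + 0) - 2)*9 = (64 - 2)*9 = 62*9 = 558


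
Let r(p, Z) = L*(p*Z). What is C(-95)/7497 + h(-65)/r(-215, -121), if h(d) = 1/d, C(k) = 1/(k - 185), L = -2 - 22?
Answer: -160351/354962708100 ≈ -4.5174e-7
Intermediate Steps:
L = -24
r(p, Z) = -24*Z*p (r(p, Z) = -24*p*Z = -24*Z*p)
C(k) = 1/(-185 + k)
C(-95)/7497 + h(-65)/r(-215, -121) = 1/(-185 - 95*7497) + 1/((-65)*((-24*(-121)*(-215)))) = (1/7497)/(-280) - 1/65/(-624360) = -1/280*1/7497 - 1/65*(-1/624360) = -1/2099160 + 1/40583400 = -160351/354962708100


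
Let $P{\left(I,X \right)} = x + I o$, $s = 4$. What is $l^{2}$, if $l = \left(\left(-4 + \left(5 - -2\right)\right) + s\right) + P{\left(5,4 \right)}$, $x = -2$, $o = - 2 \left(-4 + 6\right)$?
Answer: $225$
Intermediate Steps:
$o = -4$ ($o = \left(-2\right) 2 = -4$)
$P{\left(I,X \right)} = -2 - 4 I$ ($P{\left(I,X \right)} = -2 + I \left(-4\right) = -2 - 4 I$)
$l = -15$ ($l = \left(\left(-4 + \left(5 - -2\right)\right) + 4\right) - 22 = \left(\left(-4 + \left(5 + 2\right)\right) + 4\right) - 22 = \left(\left(-4 + 7\right) + 4\right) - 22 = \left(3 + 4\right) - 22 = 7 - 22 = -15$)
$l^{2} = \left(-15\right)^{2} = 225$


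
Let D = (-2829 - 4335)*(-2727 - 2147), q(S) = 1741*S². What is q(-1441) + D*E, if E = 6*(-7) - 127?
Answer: -2285876363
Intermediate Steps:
D = 34917336 (D = -7164*(-4874) = 34917336)
E = -169 (E = -42 - 127 = -169)
q(-1441) + D*E = 1741*(-1441)² + 34917336*(-169) = 1741*2076481 - 5901029784 = 3615153421 - 5901029784 = -2285876363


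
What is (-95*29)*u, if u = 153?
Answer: -421515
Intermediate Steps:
(-95*29)*u = -95*29*153 = -2755*153 = -421515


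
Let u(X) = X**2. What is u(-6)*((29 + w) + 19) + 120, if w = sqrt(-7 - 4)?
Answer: 1848 + 36*I*sqrt(11) ≈ 1848.0 + 119.4*I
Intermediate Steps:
w = I*sqrt(11) (w = sqrt(-11) = I*sqrt(11) ≈ 3.3166*I)
u(-6)*((29 + w) + 19) + 120 = (-6)**2*((29 + I*sqrt(11)) + 19) + 120 = 36*(48 + I*sqrt(11)) + 120 = (1728 + 36*I*sqrt(11)) + 120 = 1848 + 36*I*sqrt(11)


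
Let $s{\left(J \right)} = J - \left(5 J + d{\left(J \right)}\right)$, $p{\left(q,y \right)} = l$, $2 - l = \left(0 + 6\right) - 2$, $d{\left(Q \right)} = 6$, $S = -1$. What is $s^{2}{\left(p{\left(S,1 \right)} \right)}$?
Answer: $4$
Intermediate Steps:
$l = -2$ ($l = 2 - \left(\left(0 + 6\right) - 2\right) = 2 - \left(6 - 2\right) = 2 - 4 = -2$)
$p{\left(q,y \right)} = -2$
$s{\left(J \right)} = -6 - 4 J$ ($s{\left(J \right)} = J - \left(5 J + 6\right) = J - \left(6 + 5 J\right) = -6 - 4 J$)
$s^{2}{\left(p{\left(S,1 \right)} \right)} = \left(-6 - -8\right)^{2} = \left(-6 + 8\right)^{2} = 2^{2} = 4$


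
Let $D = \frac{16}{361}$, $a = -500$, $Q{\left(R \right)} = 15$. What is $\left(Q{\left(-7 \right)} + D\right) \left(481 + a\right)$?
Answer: $- \frac{5431}{19} \approx -285.84$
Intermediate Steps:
$D = \frac{16}{361}$ ($D = 16 \cdot \frac{1}{361} = \frac{16}{361} \approx 0.044321$)
$\left(Q{\left(-7 \right)} + D\right) \left(481 + a\right) = \left(15 + \frac{16}{361}\right) \left(481 - 500\right) = \frac{5431}{361} \left(-19\right) = - \frac{5431}{19}$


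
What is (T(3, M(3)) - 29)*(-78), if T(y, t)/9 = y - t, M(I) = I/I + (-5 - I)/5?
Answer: -1326/5 ≈ -265.20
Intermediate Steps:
M(I) = -I/5 (M(I) = 1 + (-5 - I)*(1/5) = 1 + (-1 - I/5) = -I/5)
T(y, t) = -9*t + 9*y (T(y, t) = 9*(y - t) = -9*t + 9*y)
(T(3, M(3)) - 29)*(-78) = ((-(-9)*3/5 + 9*3) - 29)*(-78) = ((-9*(-3/5) + 27) - 29)*(-78) = ((27/5 + 27) - 29)*(-78) = (162/5 - 29)*(-78) = (17/5)*(-78) = -1326/5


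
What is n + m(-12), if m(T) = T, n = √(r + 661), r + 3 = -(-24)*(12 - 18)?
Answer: -12 + √514 ≈ 10.672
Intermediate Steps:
r = -147 (r = -3 - (-24)*(12 - 18) = -3 - (-24)*(-6) = -3 - 1*144 = -3 - 144 = -147)
n = √514 (n = √(-147 + 661) = √514 ≈ 22.672)
n + m(-12) = √514 - 12 = -12 + √514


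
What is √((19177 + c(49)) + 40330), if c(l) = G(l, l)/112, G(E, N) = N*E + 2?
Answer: √46670309/28 ≈ 243.98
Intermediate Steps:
G(E, N) = 2 + E*N (G(E, N) = E*N + 2 = 2 + E*N)
c(l) = 1/56 + l²/112 (c(l) = (2 + l*l)/112 = (2 + l²)*(1/112) = 1/56 + l²/112)
√((19177 + c(49)) + 40330) = √((19177 + (1/56 + (1/112)*49²)) + 40330) = √((19177 + (1/56 + (1/112)*2401)) + 40330) = √((19177 + (1/56 + 343/16)) + 40330) = √((19177 + 2403/112) + 40330) = √(2150227/112 + 40330) = √(6667187/112) = √46670309/28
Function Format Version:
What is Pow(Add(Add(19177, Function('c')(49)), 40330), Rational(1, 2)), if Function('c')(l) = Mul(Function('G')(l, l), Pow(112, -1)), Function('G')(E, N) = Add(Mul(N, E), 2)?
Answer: Mul(Rational(1, 28), Pow(46670309, Rational(1, 2))) ≈ 243.98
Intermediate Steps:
Function('G')(E, N) = Add(2, Mul(E, N)) (Function('G')(E, N) = Add(Mul(E, N), 2) = Add(2, Mul(E, N)))
Function('c')(l) = Add(Rational(1, 56), Mul(Rational(1, 112), Pow(l, 2))) (Function('c')(l) = Mul(Add(2, Mul(l, l)), Pow(112, -1)) = Mul(Add(2, Pow(l, 2)), Rational(1, 112)) = Add(Rational(1, 56), Mul(Rational(1, 112), Pow(l, 2))))
Pow(Add(Add(19177, Function('c')(49)), 40330), Rational(1, 2)) = Pow(Add(Add(19177, Add(Rational(1, 56), Mul(Rational(1, 112), Pow(49, 2)))), 40330), Rational(1, 2)) = Pow(Add(Add(19177, Add(Rational(1, 56), Mul(Rational(1, 112), 2401))), 40330), Rational(1, 2)) = Pow(Add(Add(19177, Add(Rational(1, 56), Rational(343, 16))), 40330), Rational(1, 2)) = Pow(Add(Add(19177, Rational(2403, 112)), 40330), Rational(1, 2)) = Pow(Add(Rational(2150227, 112), 40330), Rational(1, 2)) = Pow(Rational(6667187, 112), Rational(1, 2)) = Mul(Rational(1, 28), Pow(46670309, Rational(1, 2)))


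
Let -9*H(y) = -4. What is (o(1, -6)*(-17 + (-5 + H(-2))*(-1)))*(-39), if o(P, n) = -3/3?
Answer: -1456/3 ≈ -485.33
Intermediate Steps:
H(y) = 4/9 (H(y) = -1/9*(-4) = 4/9)
o(P, n) = -1 (o(P, n) = -3*1/3 = -1)
(o(1, -6)*(-17 + (-5 + H(-2))*(-1)))*(-39) = -(-17 + (-5 + 4/9)*(-1))*(-39) = -(-17 - 41/9*(-1))*(-39) = -(-17 + 41/9)*(-39) = -1*(-112/9)*(-39) = (112/9)*(-39) = -1456/3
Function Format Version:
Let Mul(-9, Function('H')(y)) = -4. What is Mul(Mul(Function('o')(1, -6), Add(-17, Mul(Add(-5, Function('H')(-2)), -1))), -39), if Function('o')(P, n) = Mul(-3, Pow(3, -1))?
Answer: Rational(-1456, 3) ≈ -485.33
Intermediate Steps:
Function('H')(y) = Rational(4, 9) (Function('H')(y) = Mul(Rational(-1, 9), -4) = Rational(4, 9))
Function('o')(P, n) = -1 (Function('o')(P, n) = Mul(-3, Rational(1, 3)) = -1)
Mul(Mul(Function('o')(1, -6), Add(-17, Mul(Add(-5, Function('H')(-2)), -1))), -39) = Mul(Mul(-1, Add(-17, Mul(Add(-5, Rational(4, 9)), -1))), -39) = Mul(Mul(-1, Add(-17, Mul(Rational(-41, 9), -1))), -39) = Mul(Mul(-1, Add(-17, Rational(41, 9))), -39) = Mul(Mul(-1, Rational(-112, 9)), -39) = Mul(Rational(112, 9), -39) = Rational(-1456, 3)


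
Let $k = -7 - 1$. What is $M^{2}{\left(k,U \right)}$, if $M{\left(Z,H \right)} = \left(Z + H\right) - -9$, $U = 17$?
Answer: $324$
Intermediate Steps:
$k = -8$
$M{\left(Z,H \right)} = 9 + H + Z$ ($M{\left(Z,H \right)} = \left(H + Z\right) + 9 = 9 + H + Z$)
$M^{2}{\left(k,U \right)} = \left(9 + 17 - 8\right)^{2} = 18^{2} = 324$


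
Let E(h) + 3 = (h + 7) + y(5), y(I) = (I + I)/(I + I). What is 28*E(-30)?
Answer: -700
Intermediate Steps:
y(I) = 1 (y(I) = (2*I)/((2*I)) = (2*I)*(1/(2*I)) = 1)
E(h) = 5 + h (E(h) = -3 + ((h + 7) + 1) = -3 + ((7 + h) + 1) = -3 + (8 + h) = 5 + h)
28*E(-30) = 28*(5 - 30) = 28*(-25) = -700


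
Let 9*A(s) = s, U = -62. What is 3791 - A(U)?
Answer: 34181/9 ≈ 3797.9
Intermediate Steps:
A(s) = s/9
3791 - A(U) = 3791 - (-62)/9 = 3791 - 1*(-62/9) = 3791 + 62/9 = 34181/9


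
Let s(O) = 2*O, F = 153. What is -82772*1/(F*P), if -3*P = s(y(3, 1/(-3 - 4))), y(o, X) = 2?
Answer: 20693/51 ≈ 405.75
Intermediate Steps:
P = -4/3 (P = -2*2/3 = -⅓*4 = -4/3 ≈ -1.3333)
-82772*1/(F*P) = -82772/((-4/3*153)) = -82772/(-204) = -82772*(-1/204) = 20693/51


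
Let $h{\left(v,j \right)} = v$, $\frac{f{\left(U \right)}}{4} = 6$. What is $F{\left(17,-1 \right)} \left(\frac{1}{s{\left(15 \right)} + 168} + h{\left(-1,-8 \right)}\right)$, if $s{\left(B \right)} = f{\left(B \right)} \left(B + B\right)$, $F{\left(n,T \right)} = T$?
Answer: $\frac{887}{888} \approx 0.99887$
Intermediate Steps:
$f{\left(U \right)} = 24$ ($f{\left(U \right)} = 4 \cdot 6 = 24$)
$s{\left(B \right)} = 48 B$ ($s{\left(B \right)} = 24 \left(B + B\right) = 24 \cdot 2 B = 48 B$)
$F{\left(17,-1 \right)} \left(\frac{1}{s{\left(15 \right)} + 168} + h{\left(-1,-8 \right)}\right) = - (\frac{1}{48 \cdot 15 + 168} - 1) = - (\frac{1}{720 + 168} - 1) = - (\frac{1}{888} - 1) = \left(-1\right) \left(- \frac{887}{888}\right) = \frac{887}{888}$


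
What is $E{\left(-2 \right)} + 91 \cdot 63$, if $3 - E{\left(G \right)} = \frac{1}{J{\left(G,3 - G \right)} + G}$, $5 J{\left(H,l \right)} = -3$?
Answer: $\frac{74573}{13} \approx 5736.4$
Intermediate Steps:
$J{\left(H,l \right)} = - \frac{3}{5}$ ($J{\left(H,l \right)} = \frac{1}{5} \left(-3\right) = - \frac{3}{5}$)
$E{\left(G \right)} = 3 - \frac{1}{- \frac{3}{5} + G}$
$E{\left(-2 \right)} + 91 \cdot 63 = \frac{-14 + 15 \left(-2\right)}{-3 + 5 \left(-2\right)} + 91 \cdot 63 = \frac{-14 - 30}{-3 - 10} + 5733 = \frac{1}{-13} \left(-44\right) + 5733 = \left(- \frac{1}{13}\right) \left(-44\right) + 5733 = \frac{44}{13} + 5733 = \frac{74573}{13}$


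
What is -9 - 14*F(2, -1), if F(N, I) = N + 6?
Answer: -121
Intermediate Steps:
F(N, I) = 6 + N
-9 - 14*F(2, -1) = -9 - 14*(6 + 2) = -9 - 14*8 = -9 - 112 = -121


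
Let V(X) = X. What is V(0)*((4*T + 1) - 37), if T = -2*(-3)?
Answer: 0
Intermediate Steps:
T = 6
V(0)*((4*T + 1) - 37) = 0*((4*6 + 1) - 37) = 0*((24 + 1) - 37) = 0*(25 - 37) = 0*(-12) = 0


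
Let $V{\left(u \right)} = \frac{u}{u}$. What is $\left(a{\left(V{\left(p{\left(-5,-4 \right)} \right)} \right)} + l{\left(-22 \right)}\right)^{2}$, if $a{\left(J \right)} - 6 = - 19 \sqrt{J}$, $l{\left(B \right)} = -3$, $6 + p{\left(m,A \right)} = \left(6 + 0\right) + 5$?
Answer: $256$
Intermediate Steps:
$p{\left(m,A \right)} = 5$ ($p{\left(m,A \right)} = -6 + \left(\left(6 + 0\right) + 5\right) = -6 + \left(6 + 5\right) = -6 + 11 = 5$)
$V{\left(u \right)} = 1$
$a{\left(J \right)} = 6 - 19 \sqrt{J}$
$\left(a{\left(V{\left(p{\left(-5,-4 \right)} \right)} \right)} + l{\left(-22 \right)}\right)^{2} = \left(\left(6 - 19 \sqrt{1}\right) - 3\right)^{2} = \left(\left(6 - 19\right) - 3\right)^{2} = \left(-13 - 3\right)^{2} = \left(-16\right)^{2} = 256$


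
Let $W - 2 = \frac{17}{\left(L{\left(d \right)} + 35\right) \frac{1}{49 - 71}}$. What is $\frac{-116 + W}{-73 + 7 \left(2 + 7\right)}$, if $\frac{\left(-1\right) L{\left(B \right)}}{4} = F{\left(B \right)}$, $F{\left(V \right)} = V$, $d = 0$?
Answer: $\frac{2182}{175} \approx 12.469$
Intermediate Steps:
$L{\left(B \right)} = - 4 B$
$W = - \frac{304}{35}$ ($W = 2 + \frac{17}{\left(\left(-4\right) 0 + 35\right) \frac{1}{49 - 71}} = 2 + \frac{17}{\left(0 + 35\right) \frac{1}{-22}} = 2 + \frac{17}{35 \left(- \frac{1}{22}\right)} = 2 + \frac{17}{- \frac{35}{22}} = 2 + 17 \left(- \frac{22}{35}\right) = 2 - \frac{374}{35} = - \frac{304}{35} \approx -8.6857$)
$\frac{-116 + W}{-73 + 7 \left(2 + 7\right)} = \frac{-116 - \frac{304}{35}}{-73 + 7 \left(2 + 7\right)} = - \frac{4364}{35 \left(-73 + 7 \cdot 9\right)} = - \frac{4364}{35 \left(-73 + 63\right)} = - \frac{4364}{35 \left(-10\right)} = \left(- \frac{4364}{35}\right) \left(- \frac{1}{10}\right) = \frac{2182}{175}$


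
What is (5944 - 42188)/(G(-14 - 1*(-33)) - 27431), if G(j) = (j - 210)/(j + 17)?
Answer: 1304784/987707 ≈ 1.3210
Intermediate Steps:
G(j) = (-210 + j)/(17 + j)
(5944 - 42188)/(G(-14 - 1*(-33)) - 27431) = (5944 - 42188)/((-210 + (-14 - 1*(-33)))/(17 + (-14 - 1*(-33))) - 27431) = -36244/((-210 + (-14 + 33))/(17 + (-14 + 33)) - 27431) = -36244/((-210 + 19)/(17 + 19) - 27431) = -36244/(-191/36 - 27431) = -36244/(-987707/36) = -36244*(-36/987707) = 1304784/987707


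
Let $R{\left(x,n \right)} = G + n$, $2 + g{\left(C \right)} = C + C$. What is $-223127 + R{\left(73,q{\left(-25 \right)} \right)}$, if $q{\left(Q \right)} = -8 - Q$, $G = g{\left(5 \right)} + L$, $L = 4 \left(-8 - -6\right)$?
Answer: $-223110$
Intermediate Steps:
$L = -8$ ($L = 4 \left(-8 + 6\right) = 4 \left(-2\right) = -8$)
$g{\left(C \right)} = -2 + 2 C$ ($g{\left(C \right)} = -2 + \left(C + C\right) = -2 + 2 C$)
$G = 0$ ($G = \left(-2 + 2 \cdot 5\right) - 8 = \left(-2 + 10\right) - 8 = 8 - 8 = 0$)
$R{\left(x,n \right)} = n$ ($R{\left(x,n \right)} = 0 + n = n$)
$-223127 + R{\left(73,q{\left(-25 \right)} \right)} = -223127 - -17 = -223127 + \left(-8 + 25\right) = -223127 + 17 = -223110$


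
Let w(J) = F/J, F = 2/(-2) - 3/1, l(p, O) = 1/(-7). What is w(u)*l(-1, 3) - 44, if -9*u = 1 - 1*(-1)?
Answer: -326/7 ≈ -46.571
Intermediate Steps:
l(p, O) = -⅐
F = -4 (F = 2*(-½) - 3*1 = -1 - 3 = -4)
u = -2/9 (u = -(1 - 1*(-1))/9 = -(1 + 1)/9 = -⅑*2 = -2/9 ≈ -0.22222)
w(J) = -4/J
w(u)*l(-1, 3) - 44 = -4/(-2/9)*(-⅐) - 44 = -4*(-9/2)*(-⅐) - 44 = 18*(-⅐) - 44 = -18/7 - 44 = -326/7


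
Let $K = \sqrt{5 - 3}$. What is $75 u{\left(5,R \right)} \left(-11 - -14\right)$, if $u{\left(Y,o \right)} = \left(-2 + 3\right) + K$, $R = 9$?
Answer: $225 + 225 \sqrt{2} \approx 543.2$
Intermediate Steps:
$K = \sqrt{2} \approx 1.4142$
$u{\left(Y,o \right)} = 1 + \sqrt{2}$ ($u{\left(Y,o \right)} = \left(-2 + 3\right) + \sqrt{2} = 1 + \sqrt{2}$)
$75 u{\left(5,R \right)} \left(-11 - -14\right) = 75 \left(1 + \sqrt{2}\right) \left(-11 - -14\right) = \left(75 + 75 \sqrt{2}\right) \left(-11 + 14\right) = \left(75 + 75 \sqrt{2}\right) 3 = 225 + 225 \sqrt{2}$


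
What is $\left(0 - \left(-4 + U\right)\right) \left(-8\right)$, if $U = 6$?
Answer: $16$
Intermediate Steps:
$\left(0 - \left(-4 + U\right)\right) \left(-8\right) = \left(0 + \left(4 - 6\right)\right) \left(-8\right) = \left(0 - 2\right) \left(-8\right) = \left(-2\right) \left(-8\right) = 16$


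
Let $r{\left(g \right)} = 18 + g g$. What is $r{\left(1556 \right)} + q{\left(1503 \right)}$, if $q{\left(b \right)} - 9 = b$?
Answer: $2422666$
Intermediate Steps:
$q{\left(b \right)} = 9 + b$
$r{\left(g \right)} = 18 + g^{2}$
$r{\left(1556 \right)} + q{\left(1503 \right)} = \left(18 + 1556^{2}\right) + \left(9 + 1503\right) = \left(18 + 2421136\right) + 1512 = 2421154 + 1512 = 2422666$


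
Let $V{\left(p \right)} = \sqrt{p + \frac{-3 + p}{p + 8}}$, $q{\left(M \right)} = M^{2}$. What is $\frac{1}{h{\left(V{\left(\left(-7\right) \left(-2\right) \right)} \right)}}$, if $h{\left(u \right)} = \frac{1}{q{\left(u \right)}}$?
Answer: $\frac{29}{2} \approx 14.5$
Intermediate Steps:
$V{\left(p \right)} = \sqrt{p + \frac{-3 + p}{8 + p}}$
$h{\left(u \right)} = \frac{1}{u^{2}}$
$\frac{1}{h{\left(V{\left(\left(-7\right) \left(-2\right) \right)} \right)}} = \frac{1}{\frac{1}{\frac{1}{8 - -14} \left(-3 - -14 + \left(-7\right) \left(-2\right) \left(8 - -14\right)\right)}} = \frac{1}{\frac{1}{\frac{1}{8 + 14} \left(-3 + 14 + 14 \left(8 + 14\right)\right)}} = \frac{1}{\frac{1}{\frac{1}{22} \left(-3 + 14 + 14 \cdot 22\right)}} = \frac{1}{\frac{1}{\frac{1}{22} \left(-3 + 14 + 308\right)}} = \frac{1}{\frac{1}{\frac{1}{22} \cdot 319}} = \frac{1}{\frac{1}{\frac{29}{2}}} = \frac{1}{\frac{2}{29}} = \frac{29}{2}$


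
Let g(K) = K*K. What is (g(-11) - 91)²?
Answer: 900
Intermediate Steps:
g(K) = K²
(g(-11) - 91)² = ((-11)² - 91)² = (121 - 91)² = 30² = 900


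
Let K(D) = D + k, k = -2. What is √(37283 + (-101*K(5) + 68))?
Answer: 2*√9262 ≈ 192.48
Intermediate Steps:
K(D) = -2 + D (K(D) = D - 2 = -2 + D)
√(37283 + (-101*K(5) + 68)) = √(37283 + (-101*(-2 + 5) + 68)) = √(37283 + (-101*3 + 68)) = √(37283 + (-303 + 68)) = √(37283 - 235) = √37048 = 2*√9262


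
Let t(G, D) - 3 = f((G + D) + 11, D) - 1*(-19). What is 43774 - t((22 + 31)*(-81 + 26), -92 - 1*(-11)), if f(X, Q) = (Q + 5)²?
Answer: 37976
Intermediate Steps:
f(X, Q) = (5 + Q)²
t(G, D) = 22 + (5 + D)² (t(G, D) = 3 + ((5 + D)² - 1*(-19)) = 3 + ((5 + D)² + 19) = 3 + (19 + (5 + D)²) = 22 + (5 + D)²)
43774 - t((22 + 31)*(-81 + 26), -92 - 1*(-11)) = 43774 - (22 + (5 + (-92 - 1*(-11)))²) = 43774 - (22 + (5 + (-92 + 11))²) = 43774 - (22 + (5 - 81)²) = 43774 - (22 + (-76)²) = 43774 - (22 + 5776) = 43774 - 1*5798 = 43774 - 5798 = 37976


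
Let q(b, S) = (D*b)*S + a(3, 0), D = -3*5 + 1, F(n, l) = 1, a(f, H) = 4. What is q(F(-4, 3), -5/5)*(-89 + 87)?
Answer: -36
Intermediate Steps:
D = -14 (D = -15 + 1 = -14)
q(b, S) = 4 - 14*S*b (q(b, S) = (-14*b)*S + 4 = -14*S*b + 4 = 4 - 14*S*b)
q(F(-4, 3), -5/5)*(-89 + 87) = (4 - 14*(-5/5)*1)*(-89 + 87) = (4 - 14*(-5*⅕)*1)*(-2) = (4 - 14*(-1)*1)*(-2) = (4 + 14)*(-2) = 18*(-2) = -36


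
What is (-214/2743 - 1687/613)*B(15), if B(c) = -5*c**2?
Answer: 5353450875/1681459 ≈ 3183.8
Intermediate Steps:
(-214/2743 - 1687/613)*B(15) = (-214/2743 - 1687/613)*(-5*15**2) = (-214*1/2743 - 1687*1/613)*(-5*225) = (-214/2743 - 1687/613)*(-1125) = -4758623/1681459*(-1125) = 5353450875/1681459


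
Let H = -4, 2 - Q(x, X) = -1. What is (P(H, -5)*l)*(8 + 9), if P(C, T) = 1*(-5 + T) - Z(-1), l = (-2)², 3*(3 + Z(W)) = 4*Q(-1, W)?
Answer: -748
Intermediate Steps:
Q(x, X) = 3 (Q(x, X) = 2 - 1*(-1) = 2 + 1 = 3)
Z(W) = 1 (Z(W) = -3 + (4*3)/3 = -3 + (⅓)*12 = -3 + 4 = 1)
l = 4
P(C, T) = -6 + T (P(C, T) = 1*(-5 + T) - 1*1 = (-5 + T) - 1 = -6 + T)
(P(H, -5)*l)*(8 + 9) = ((-6 - 5)*4)*(8 + 9) = -11*4*17 = -44*17 = -748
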